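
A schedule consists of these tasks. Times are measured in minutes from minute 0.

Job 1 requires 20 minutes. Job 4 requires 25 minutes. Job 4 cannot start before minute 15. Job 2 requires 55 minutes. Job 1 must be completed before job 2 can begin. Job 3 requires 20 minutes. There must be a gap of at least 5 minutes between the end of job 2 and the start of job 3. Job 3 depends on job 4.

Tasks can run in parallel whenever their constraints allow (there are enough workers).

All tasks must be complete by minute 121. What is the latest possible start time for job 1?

Job 3 must finish by minute 121; it takes 20 minutes, so it must start by 121 − 20 = minute 101.
Job 2 feeds into job 3 (must start by minute 101, minus 5-minute gap → minute 96); so job 2 must finish by minute 96 and therefore start by minute 41.
Job 1 feeds into job 2 (must start by minute 41); so job 1 must finish by minute 41 and therefore start by minute 21.

21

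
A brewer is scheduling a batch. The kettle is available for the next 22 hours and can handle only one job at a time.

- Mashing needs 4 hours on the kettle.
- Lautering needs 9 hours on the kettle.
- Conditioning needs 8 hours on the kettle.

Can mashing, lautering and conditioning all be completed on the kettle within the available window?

Running back to back, the jobs need 4 + 9 + 8 = 21 hours on the kettle.
Since 21 ≤ 22, they fit within the window.

Yes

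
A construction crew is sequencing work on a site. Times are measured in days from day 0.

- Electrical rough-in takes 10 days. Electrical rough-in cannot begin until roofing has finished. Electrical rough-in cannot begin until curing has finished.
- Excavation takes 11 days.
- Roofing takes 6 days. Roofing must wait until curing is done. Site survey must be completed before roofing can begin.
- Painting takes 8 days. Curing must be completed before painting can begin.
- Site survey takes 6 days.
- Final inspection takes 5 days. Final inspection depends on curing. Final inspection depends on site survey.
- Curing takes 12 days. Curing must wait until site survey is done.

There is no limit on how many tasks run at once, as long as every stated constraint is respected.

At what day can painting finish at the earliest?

Site survey can start immediately at day 0; it finishes at day 6.
After site survey (finishes day 6), curing can start at day 6 and finishes at day 18.
Painting waits on curing (finishes day 18), so it starts at day 18 and finishes at 18 + 8 = day 26.

26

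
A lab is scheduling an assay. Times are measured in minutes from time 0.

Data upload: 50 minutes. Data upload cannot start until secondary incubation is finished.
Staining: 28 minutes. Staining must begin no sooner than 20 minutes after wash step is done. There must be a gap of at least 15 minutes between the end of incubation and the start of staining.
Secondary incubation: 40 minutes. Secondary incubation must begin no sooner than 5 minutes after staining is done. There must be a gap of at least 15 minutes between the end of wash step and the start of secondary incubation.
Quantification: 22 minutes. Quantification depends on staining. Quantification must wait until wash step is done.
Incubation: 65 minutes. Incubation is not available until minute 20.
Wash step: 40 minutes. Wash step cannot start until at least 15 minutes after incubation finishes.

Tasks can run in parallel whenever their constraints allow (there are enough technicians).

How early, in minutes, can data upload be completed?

After its own release at minute 20, incubation can start at minute 20 and finishes at minute 85.
Wash step waits on incubation (finishes minute 85, plus 15-minute gap → minute 100), so it starts at minute 100 and finishes at 100 + 40 = minute 140.
Staining needs all of wash step (finishes minute 140, plus 20-minute gap → minute 160); incubation (finishes minute 85, plus 15-minute gap → minute 100). That puts its earliest start at minute 160; it finishes at 160 + 28 = minute 188.
Secondary incubation has to wait for staining (finishes minute 188, plus 5-minute gap → minute 193); wash step (finishes minute 140, plus 15-minute gap → minute 155). The latest of these is minute 193, so secondary incubation runs minute 193 to 193 + 40 = minute 233.
Data upload waits on secondary incubation (finishes minute 233), so it starts at minute 233 and finishes at 233 + 50 = minute 283.

283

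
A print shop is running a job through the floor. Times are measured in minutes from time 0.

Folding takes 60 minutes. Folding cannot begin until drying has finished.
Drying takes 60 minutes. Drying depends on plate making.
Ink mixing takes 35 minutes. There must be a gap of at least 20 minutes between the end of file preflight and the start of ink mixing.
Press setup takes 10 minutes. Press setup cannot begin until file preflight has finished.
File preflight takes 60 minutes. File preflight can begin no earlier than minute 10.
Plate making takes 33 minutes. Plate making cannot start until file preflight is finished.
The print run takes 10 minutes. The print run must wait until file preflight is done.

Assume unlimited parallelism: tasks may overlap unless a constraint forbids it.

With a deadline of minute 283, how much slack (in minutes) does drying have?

File preflight cannot begin until its own release at minute 10. It runs from minute 10 to 10 + 60 = minute 70.
After file preflight (finishes minute 70), plate making can start at minute 70 and finishes at minute 103.
After plate making (finishes minute 103), drying can start at minute 103 and finishes at minute 163.

Working backward from the deadline:
To finish by minute 283, folding (duration 60) must start no later than minute 223.
Drying has to be done before folding (must start by minute 223). That means finishing by minute 223, i.e. starting by 223 − 60 = minute 163.
So drying can start as early as minute 103 and as late as minute 163, giving 163 − 103 = 60 minutes of slack.

60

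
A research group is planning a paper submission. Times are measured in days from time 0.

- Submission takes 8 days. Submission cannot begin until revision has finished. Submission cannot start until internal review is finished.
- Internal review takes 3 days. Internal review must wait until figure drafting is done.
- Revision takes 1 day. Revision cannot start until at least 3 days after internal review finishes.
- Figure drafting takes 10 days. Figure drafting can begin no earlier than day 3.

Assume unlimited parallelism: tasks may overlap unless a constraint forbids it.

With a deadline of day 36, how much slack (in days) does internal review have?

8

Figure drafting cannot begin until its own release at day 3. It runs from day 3 to 3 + 10 = day 13.
Internal review cannot begin until figure drafting (finishes day 13). It runs from day 13 to 13 + 3 = day 16.

Working backward from the deadline:
To finish by day 36, submission (duration 8) must start no later than day 28.
Since submission (must start by day 28) depends on it, revision must finish by day 28. Backing off its 1-day duration gives a latest start of day 27.
Internal review has several dependents: revision (must start by day 27, minus 3-day gap → day 24); submission (must start by day 28). The earliest of those limits is day 24, so internal review must start by 24 − 3 = day 21.
So internal review can start as early as day 13 and as late as day 21, giving 21 − 13 = 8 days of slack.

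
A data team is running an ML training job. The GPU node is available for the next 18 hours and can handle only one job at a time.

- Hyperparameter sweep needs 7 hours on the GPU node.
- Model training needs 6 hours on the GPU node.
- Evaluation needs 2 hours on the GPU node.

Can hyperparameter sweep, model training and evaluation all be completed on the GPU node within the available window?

Yes

Running back to back, the jobs need 7 + 6 + 2 = 15 hours on the GPU node.
Since 15 ≤ 18, they fit within the window.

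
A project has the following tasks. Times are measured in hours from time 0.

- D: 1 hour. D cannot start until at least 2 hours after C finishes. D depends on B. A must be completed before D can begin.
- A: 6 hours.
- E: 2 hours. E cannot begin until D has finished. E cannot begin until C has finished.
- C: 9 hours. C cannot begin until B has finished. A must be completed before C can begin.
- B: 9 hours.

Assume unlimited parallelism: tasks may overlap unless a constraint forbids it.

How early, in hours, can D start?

B has no prerequisites, so it starts at hour 0 and finishes at hour 9.
A can start immediately at hour 0; it finishes at hour 6.
For C: B (finishes hour 9); A (finishes hour 6). Taking the maximum gives a start of hour 9, and it finishes at 9 + 9 = hour 18.
D waits on C (finishes hour 18, plus 2-hour gap → hour 20); B (finishes hour 9); A (finishes hour 6). The latest of these is hour 20, which is the earliest D can start.

20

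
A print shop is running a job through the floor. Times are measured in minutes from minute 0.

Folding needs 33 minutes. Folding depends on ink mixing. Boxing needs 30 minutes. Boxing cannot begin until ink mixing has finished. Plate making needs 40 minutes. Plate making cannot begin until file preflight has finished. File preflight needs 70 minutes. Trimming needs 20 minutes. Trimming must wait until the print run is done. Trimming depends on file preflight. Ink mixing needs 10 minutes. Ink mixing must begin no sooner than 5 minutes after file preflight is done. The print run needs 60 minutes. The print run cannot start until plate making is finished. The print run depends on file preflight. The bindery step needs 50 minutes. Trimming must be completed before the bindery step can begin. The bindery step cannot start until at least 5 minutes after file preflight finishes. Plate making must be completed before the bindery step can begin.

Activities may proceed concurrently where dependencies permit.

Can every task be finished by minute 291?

File preflight has no prerequisites, so it starts at minute 0 and finishes at minute 70.
Ink mixing waits on file preflight (finishes minute 70, plus 5-minute gap → minute 75), so it starts at minute 75 and finishes at 75 + 10 = minute 85.
Boxing cannot begin until ink mixing (finishes minute 85). It runs from minute 85 to 85 + 30 = minute 115.
Folding cannot begin until ink mixing (finishes minute 85). It runs from minute 85 to 85 + 33 = minute 118.
Plate making cannot begin until file preflight (finishes minute 70). It runs from minute 70 to 70 + 40 = minute 110.
For the print run: plate making (finishes minute 110); file preflight (finishes minute 70). Taking the maximum gives a start of minute 110, and it finishes at 110 + 60 = minute 170.
Trimming has to wait for the print run (finishes minute 170); file preflight (finishes minute 70). The latest of these is minute 170, so trimming runs minute 170 to 170 + 20 = minute 190.
For the bindery step: trimming (finishes minute 190); file preflight (finishes minute 70, plus 5-minute gap → minute 75); plate making (finishes minute 110). Taking the maximum gives a start of minute 190, and it finishes at 190 + 50 = minute 240.
Every task is finished by minute 240, which is no later than the deadline of 291, so the schedule is feasible.

Yes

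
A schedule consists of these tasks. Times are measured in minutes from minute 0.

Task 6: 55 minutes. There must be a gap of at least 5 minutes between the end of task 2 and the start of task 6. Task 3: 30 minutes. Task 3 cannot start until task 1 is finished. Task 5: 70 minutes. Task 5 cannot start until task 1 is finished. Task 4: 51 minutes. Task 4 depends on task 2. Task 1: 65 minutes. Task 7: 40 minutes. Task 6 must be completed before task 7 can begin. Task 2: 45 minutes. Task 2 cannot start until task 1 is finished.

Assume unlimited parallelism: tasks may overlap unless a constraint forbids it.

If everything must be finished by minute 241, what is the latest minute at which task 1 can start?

Task 4 has no dependents, so it just needs to finish by minute 241. Starting by 241 − 51 = minute 190 achieves that.
Task 7 must finish by minute 241; it takes 40 minutes, so it must start by 241 − 40 = minute 201.
Task 6 feeds into task 7 (must start by minute 201); so task 6 must finish by minute 201 and therefore start by minute 146.
Task 2 feeds task 4 (must start by minute 190); task 6 (must start by minute 146, minus 5-minute gap → minute 141). Taking the minimum, task 2 must finish by minute 141 and start by 141 − 45 = minute 96.
Task 3 has no dependents, so it just needs to finish by minute 241. Starting by 241 − 30 = minute 211 achieves that.
Task 5 must finish by minute 241; it takes 70 minutes, so it must start by 241 − 70 = minute 171.
Task 1 must finish in time for task 2 (must start by minute 96); task 3 (must start by minute 211); task 5 (must start by minute 171). The tightest is minute 96, so task 1 must start by 96 − 65 = minute 31.

31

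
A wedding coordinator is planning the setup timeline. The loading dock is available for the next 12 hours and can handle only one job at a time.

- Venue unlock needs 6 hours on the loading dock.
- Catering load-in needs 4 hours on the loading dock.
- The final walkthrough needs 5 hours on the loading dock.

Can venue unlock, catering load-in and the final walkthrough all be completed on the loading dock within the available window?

No

Running back to back, the jobs need 6 + 4 + 5 = 15 hours on the loading dock.
Since 15 > 12, they cannot all fit.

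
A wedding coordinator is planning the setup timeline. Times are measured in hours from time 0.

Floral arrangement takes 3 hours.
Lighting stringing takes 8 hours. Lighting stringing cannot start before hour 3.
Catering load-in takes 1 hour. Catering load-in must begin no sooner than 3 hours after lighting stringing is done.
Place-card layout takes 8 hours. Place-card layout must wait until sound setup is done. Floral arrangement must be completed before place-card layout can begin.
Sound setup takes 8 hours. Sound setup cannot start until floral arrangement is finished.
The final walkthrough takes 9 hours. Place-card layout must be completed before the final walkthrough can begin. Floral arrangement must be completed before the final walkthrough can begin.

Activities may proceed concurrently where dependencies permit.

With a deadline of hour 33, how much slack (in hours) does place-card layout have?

5

Floral arrangement can start immediately at hour 0; it finishes at hour 3.
Sound setup waits on floral arrangement (finishes hour 3), so it starts at hour 3 and finishes at 3 + 8 = hour 11.
Place-card layout needs all of sound setup (finishes hour 11); floral arrangement (finishes hour 3). That puts its earliest start at hour 11; it finishes at 11 + 8 = hour 19.

Working backward from the deadline:
Nothing follows the final walkthrough; the deadline of hour 33 is its only limit. It must start by 33 − 9 = hour 24.
Since the final walkthrough (must start by hour 24) depends on it, place-card layout must finish by hour 24. Backing off its 8-hour duration gives a latest start of hour 16.
So place-card layout can start as early as hour 11 and as late as hour 16, giving 16 − 11 = 5 hours of slack.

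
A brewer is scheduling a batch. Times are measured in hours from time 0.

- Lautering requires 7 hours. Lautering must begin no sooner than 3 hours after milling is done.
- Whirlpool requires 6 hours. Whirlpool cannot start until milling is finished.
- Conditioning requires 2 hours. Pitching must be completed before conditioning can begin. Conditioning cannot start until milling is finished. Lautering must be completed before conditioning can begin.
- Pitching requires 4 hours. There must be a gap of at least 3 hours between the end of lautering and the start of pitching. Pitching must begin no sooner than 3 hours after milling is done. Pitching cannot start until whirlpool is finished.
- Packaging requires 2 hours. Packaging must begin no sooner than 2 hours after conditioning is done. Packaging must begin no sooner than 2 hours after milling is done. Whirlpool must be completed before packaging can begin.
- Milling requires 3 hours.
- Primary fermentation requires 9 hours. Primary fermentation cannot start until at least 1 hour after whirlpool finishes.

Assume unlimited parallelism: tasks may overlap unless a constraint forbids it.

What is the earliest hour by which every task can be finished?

26

Nothing blocks milling, so it runs from hour 0 to hour 3.
Whirlpool cannot begin until milling (finishes hour 3). It runs from hour 3 to 3 + 6 = hour 9.
Primary fermentation cannot begin until whirlpool (finishes hour 9, plus 1-hour gap → hour 10). It runs from hour 10 to 10 + 9 = hour 19.
Lautering waits on milling (finishes hour 3, plus 3-hour gap → hour 6), so it starts at hour 6 and finishes at 6 + 7 = hour 13.
For pitching: lautering (finishes hour 13, plus 3-hour gap → hour 16); milling (finishes hour 3, plus 3-hour gap → hour 6); whirlpool (finishes hour 9). Taking the maximum gives a start of hour 16, and it finishes at 16 + 4 = hour 20.
For conditioning: pitching (finishes hour 20); milling (finishes hour 3); lautering (finishes hour 13). Taking the maximum gives a start of hour 20, and it finishes at 20 + 2 = hour 22.
Packaging has to wait for conditioning (finishes hour 22, plus 2-hour gap → hour 24); milling (finishes hour 3, plus 2-hour gap → hour 5); whirlpool (finishes hour 9). The latest of these is hour 24, so packaging runs hour 24 to 24 + 2 = hour 26.
All tasks are finished once the last one completes. Finish times: Milling at 3, Lautering at 13, Whirlpool at 9, Pitching at 20, Primary fermentation at 19, Conditioning at 22, Packaging at 26. The latest is hour 26.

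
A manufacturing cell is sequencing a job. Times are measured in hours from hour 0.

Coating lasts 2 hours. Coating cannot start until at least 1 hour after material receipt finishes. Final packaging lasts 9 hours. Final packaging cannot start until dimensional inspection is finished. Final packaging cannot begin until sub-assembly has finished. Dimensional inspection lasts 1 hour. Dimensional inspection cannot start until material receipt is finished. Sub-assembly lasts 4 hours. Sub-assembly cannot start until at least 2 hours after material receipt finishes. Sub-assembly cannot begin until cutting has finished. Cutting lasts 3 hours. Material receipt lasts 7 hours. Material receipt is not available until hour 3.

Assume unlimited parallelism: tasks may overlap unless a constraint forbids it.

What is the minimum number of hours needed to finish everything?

25

Cutting has no prerequisites, so it starts at hour 0 and finishes at hour 3.
After its own release at hour 3, material receipt can start at hour 3 and finishes at hour 10.
Sub-assembly needs all of material receipt (finishes hour 10, plus 2-hour gap → hour 12); cutting (finishes hour 3). That puts its earliest start at hour 12; it finishes at 12 + 4 = hour 16.
After material receipt (finishes hour 10, plus 1-hour gap → hour 11), coating can start at hour 11 and finishes at hour 13.
Dimensional inspection waits on material receipt (finishes hour 10), so it starts at hour 10 and finishes at 10 + 1 = hour 11.
For final packaging: dimensional inspection (finishes hour 11); sub-assembly (finishes hour 16). Taking the maximum gives a start of hour 16, and it finishes at 16 + 9 = hour 25.
All tasks are finished once the last one completes. Finish times: Material receipt at 10, Cutting at 3, Dimensional inspection at 11, Coating at 13, Sub-assembly at 16, Final packaging at 25. The latest is hour 25.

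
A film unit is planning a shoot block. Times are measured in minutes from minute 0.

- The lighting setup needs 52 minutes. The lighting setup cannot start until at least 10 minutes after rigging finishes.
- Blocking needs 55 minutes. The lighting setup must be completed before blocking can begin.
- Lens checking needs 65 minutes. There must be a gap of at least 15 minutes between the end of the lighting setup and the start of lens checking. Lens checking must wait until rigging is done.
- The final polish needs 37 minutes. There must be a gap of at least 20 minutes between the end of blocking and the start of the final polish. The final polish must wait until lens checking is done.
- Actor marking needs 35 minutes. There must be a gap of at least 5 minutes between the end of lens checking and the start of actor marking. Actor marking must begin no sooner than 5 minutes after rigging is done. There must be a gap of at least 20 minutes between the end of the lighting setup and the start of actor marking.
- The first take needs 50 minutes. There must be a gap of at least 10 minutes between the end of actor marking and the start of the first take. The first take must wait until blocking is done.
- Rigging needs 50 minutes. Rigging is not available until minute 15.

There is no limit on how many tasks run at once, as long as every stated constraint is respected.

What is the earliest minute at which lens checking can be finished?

Rigging cannot begin until its own release at minute 15. It runs from minute 15 to 15 + 50 = minute 65.
The lighting setup cannot begin until rigging (finishes minute 65, plus 10-minute gap → minute 75). It runs from minute 75 to 75 + 52 = minute 127.
Lens checking cannot start until the lighting setup (finishes minute 127, plus 15-minute gap → minute 142); rigging (finishes minute 65). The controlling bound is minute 142, so lens checking finishes at 142 + 65 = minute 207.

207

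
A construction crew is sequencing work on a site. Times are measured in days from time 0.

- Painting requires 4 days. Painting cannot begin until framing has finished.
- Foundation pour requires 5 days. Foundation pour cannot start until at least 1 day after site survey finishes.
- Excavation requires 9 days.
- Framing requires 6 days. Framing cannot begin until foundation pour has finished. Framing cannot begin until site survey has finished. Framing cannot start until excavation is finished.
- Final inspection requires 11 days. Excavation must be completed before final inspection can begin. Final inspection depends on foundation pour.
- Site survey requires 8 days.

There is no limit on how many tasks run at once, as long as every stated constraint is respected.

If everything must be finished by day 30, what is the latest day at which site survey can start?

5

Painting has no dependents, so it just needs to finish by day 30. Starting by 30 − 4 = day 26 achieves that.
Framing feeds into painting (must start by day 26); so framing must finish by day 26 and therefore start by day 20.
Final inspection must finish by day 30; it takes 11 days, so it must start by 30 − 11 = day 19.
Foundation pour must finish in time for framing (must start by day 20); final inspection (must start by day 19). The tightest is day 19, so foundation pour must start by 19 − 5 = day 14.
Site survey has several dependents: foundation pour (must start by day 14, minus 1-day gap → day 13); framing (must start by day 20). The earliest of those limits is day 13, so site survey must start by 13 − 8 = day 5.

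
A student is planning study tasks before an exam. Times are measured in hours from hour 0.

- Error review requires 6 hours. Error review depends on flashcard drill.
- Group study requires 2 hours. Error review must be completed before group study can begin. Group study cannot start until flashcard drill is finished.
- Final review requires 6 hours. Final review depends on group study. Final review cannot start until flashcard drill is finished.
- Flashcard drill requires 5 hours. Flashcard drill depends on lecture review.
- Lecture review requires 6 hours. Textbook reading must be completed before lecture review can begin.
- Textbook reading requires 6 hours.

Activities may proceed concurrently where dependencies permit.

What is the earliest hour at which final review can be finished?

31

Nothing blocks textbook reading, so it runs from hour 0 to hour 6.
Lecture review waits on textbook reading (finishes hour 6), so it starts at hour 6 and finishes at 6 + 6 = hour 12.
Flashcard drill waits on lecture review (finishes hour 12), so it starts at hour 12 and finishes at 12 + 5 = hour 17.
Error review cannot begin until flashcard drill (finishes hour 17). It runs from hour 17 to 17 + 6 = hour 23.
Group study cannot start until error review (finishes hour 23); flashcard drill (finishes hour 17). The controlling bound is hour 23, so group study finishes at 23 + 2 = hour 25.
Final review cannot start until group study (finishes hour 25); flashcard drill (finishes hour 17). The controlling bound is hour 25, so final review finishes at 25 + 6 = hour 31.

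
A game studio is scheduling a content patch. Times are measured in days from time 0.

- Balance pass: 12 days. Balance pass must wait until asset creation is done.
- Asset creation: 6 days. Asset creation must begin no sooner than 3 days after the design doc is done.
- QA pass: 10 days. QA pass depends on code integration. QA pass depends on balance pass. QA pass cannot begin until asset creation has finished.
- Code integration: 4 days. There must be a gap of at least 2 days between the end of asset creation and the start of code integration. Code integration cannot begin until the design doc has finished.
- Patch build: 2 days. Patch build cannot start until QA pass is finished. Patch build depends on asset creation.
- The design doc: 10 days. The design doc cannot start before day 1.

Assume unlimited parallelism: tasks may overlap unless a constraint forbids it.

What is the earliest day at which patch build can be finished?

44

After its own release at day 1, the design doc can start at day 1 and finishes at day 11.
After the design doc (finishes day 11, plus 3-day gap → day 14), asset creation can start at day 14 and finishes at day 20.
After asset creation (finishes day 20), balance pass can start at day 20 and finishes at day 32.
Code integration has to wait for asset creation (finishes day 20, plus 2-day gap → day 22); the design doc (finishes day 11). The latest of these is day 22, so code integration runs day 22 to 22 + 4 = day 26.
QA pass has to wait for code integration (finishes day 26); balance pass (finishes day 32); asset creation (finishes day 20). The latest of these is day 32, so QA pass runs day 32 to 32 + 10 = day 42.
Patch build has to wait for QA pass (finishes day 42); asset creation (finishes day 20). The latest of these is day 42, so patch build runs day 42 to 42 + 2 = day 44.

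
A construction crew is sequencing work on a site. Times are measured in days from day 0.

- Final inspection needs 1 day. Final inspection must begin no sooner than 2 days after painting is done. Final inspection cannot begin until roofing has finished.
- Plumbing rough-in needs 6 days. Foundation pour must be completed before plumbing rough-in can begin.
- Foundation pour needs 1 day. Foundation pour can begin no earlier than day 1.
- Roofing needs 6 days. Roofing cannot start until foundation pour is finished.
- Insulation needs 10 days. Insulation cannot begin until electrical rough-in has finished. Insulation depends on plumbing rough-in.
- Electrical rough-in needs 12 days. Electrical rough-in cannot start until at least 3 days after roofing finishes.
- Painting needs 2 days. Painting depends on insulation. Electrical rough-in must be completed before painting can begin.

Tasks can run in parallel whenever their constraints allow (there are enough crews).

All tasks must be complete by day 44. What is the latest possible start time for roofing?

To finish by day 44, final inspection (duration 1) must start no later than day 43.
Painting must finish before final inspection (must start by day 43, minus 2-day gap → day 41). With a 2-day duration, painting must start by 41 − 2 = day 39.
Insulation feeds into painting (must start by day 39); so insulation must finish by day 39 and therefore start by day 29.
Electrical rough-in must finish in time for insulation (must start by day 29); painting (must start by day 39). The tightest is day 29, so electrical rough-in must start by 29 − 12 = day 17.
For roofing: electrical rough-in (must start by day 17, minus 3-day gap → day 14); final inspection (must start by day 43). The most restrictive is day 14; with a 6-day duration, roofing must start by day 8.

8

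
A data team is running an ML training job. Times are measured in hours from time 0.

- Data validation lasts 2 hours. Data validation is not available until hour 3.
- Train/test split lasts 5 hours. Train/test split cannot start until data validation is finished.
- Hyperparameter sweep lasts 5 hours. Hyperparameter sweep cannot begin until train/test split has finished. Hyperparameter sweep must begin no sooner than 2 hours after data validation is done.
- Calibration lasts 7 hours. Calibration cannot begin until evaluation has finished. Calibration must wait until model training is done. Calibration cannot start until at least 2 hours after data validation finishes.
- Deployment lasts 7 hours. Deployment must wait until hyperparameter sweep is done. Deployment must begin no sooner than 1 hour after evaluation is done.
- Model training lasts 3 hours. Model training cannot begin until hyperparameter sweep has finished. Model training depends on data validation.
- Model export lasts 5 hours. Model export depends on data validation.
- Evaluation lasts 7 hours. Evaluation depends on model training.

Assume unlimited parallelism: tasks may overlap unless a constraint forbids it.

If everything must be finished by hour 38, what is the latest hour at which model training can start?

To finish by hour 38, calibration (duration 7) must start no later than hour 31.
Nothing follows deployment; the deadline of hour 38 is its only limit. It must start by 38 − 7 = hour 31.
For evaluation: calibration (must start by hour 31); deployment (must start by hour 31, minus 1-hour gap → hour 30). The most restrictive is hour 30; with a 7-hour duration, evaluation must start by hour 23.
Model training feeds evaluation (must start by hour 23); calibration (must start by hour 31). Taking the minimum, model training must finish by hour 23 and start by 23 − 3 = hour 20.

20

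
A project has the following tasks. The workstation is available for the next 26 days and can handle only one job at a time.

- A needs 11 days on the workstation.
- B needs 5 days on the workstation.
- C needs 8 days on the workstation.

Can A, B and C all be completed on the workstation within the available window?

Yes

Running back to back, the jobs need 11 + 5 + 8 = 24 days on the workstation.
Since 24 ≤ 26, they fit within the window.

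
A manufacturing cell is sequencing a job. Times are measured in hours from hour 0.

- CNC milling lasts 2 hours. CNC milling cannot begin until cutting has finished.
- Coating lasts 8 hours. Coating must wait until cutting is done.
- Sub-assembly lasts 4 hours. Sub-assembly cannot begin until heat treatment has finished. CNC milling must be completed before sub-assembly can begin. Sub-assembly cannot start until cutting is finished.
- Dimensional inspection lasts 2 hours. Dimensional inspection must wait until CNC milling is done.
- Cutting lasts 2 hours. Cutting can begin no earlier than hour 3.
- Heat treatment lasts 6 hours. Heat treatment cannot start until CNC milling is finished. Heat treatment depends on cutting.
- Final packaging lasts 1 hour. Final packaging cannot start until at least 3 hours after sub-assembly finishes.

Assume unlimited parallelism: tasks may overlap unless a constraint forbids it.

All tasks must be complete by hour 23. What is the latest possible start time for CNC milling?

Final packaging has no dependents, so it just needs to finish by hour 23. Starting by 23 − 1 = hour 22 achieves that.
Sub-assembly has to be done before final packaging (must start by hour 22, minus 3-hour gap → hour 19). That means finishing by hour 19, i.e. starting by 19 − 4 = hour 15.
Heat treatment has to be done before sub-assembly (must start by hour 15). That means finishing by hour 15, i.e. starting by 15 − 6 = hour 9.
To finish by hour 23, dimensional inspection (duration 2) must start no later than hour 21.
CNC milling has several dependents: heat treatment (must start by hour 9); dimensional inspection (must start by hour 21); sub-assembly (must start by hour 15). The earliest of those limits is hour 9, so CNC milling must start by 9 − 2 = hour 7.

7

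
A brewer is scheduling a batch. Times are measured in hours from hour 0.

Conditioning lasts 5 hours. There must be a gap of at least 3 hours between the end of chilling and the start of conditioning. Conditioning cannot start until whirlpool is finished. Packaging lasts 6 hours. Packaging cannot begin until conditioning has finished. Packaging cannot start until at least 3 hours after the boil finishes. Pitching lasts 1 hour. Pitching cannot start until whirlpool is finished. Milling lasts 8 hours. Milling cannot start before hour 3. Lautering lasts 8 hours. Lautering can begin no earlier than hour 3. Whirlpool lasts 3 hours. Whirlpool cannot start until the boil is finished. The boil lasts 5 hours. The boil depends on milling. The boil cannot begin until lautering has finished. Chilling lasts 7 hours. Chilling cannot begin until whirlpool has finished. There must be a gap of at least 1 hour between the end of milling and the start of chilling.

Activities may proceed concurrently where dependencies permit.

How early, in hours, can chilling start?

19

Lautering waits on its own release at hour 3, so it starts at hour 3 and finishes at 3 + 8 = hour 11.
Milling waits on its own release at hour 3, so it starts at hour 3 and finishes at 3 + 8 = hour 11.
The boil has to wait for milling (finishes hour 11); lautering (finishes hour 11). The latest of these is hour 11, so the boil runs hour 11 to 11 + 5 = hour 16.
Whirlpool cannot begin until the boil (finishes hour 16). It runs from hour 16 to 16 + 3 = hour 19.
Chilling waits on whirlpool (finishes hour 19); milling (finishes hour 11, plus 1-hour gap → hour 12). The latest of these is hour 19, which is the earliest chilling can start.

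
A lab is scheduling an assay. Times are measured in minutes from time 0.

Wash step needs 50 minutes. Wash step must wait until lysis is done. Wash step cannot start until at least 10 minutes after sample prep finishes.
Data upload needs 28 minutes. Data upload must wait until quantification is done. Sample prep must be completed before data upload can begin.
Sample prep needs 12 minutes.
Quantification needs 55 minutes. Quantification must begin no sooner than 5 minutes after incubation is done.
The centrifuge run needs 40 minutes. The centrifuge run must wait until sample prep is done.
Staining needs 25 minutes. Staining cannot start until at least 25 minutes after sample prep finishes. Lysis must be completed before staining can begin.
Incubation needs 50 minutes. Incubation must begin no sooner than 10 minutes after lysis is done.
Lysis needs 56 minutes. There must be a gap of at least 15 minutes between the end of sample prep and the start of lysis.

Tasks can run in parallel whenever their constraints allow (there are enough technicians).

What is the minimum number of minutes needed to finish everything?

231

Sample prep can start immediately at minute 0; it finishes at minute 12.
The centrifuge run waits on sample prep (finishes minute 12), so it starts at minute 12 and finishes at 12 + 40 = minute 52.
Lysis waits on sample prep (finishes minute 12, plus 15-minute gap → minute 27), so it starts at minute 27 and finishes at 27 + 56 = minute 83.
Staining cannot start until sample prep (finishes minute 12, plus 25-minute gap → minute 37); lysis (finishes minute 83). The controlling bound is minute 83, so staining finishes at 83 + 25 = minute 108.
For wash step: lysis (finishes minute 83); sample prep (finishes minute 12, plus 10-minute gap → minute 22). Taking the maximum gives a start of minute 83, and it finishes at 83 + 50 = minute 133.
Incubation waits on lysis (finishes minute 83, plus 10-minute gap → minute 93), so it starts at minute 93 and finishes at 93 + 50 = minute 143.
After incubation (finishes minute 143, plus 5-minute gap → minute 148), quantification can start at minute 148 and finishes at minute 203.
Data upload cannot start until quantification (finishes minute 203); sample prep (finishes minute 12). The controlling bound is minute 203, so data upload finishes at 203 + 28 = minute 231.
All tasks are finished once the last one completes. Finish times: Sample prep at 12, Lysis at 83, Incubation at 143, The centrifuge run at 52, Wash step at 133, Staining at 108, Quantification at 203, Data upload at 231. The latest is minute 231.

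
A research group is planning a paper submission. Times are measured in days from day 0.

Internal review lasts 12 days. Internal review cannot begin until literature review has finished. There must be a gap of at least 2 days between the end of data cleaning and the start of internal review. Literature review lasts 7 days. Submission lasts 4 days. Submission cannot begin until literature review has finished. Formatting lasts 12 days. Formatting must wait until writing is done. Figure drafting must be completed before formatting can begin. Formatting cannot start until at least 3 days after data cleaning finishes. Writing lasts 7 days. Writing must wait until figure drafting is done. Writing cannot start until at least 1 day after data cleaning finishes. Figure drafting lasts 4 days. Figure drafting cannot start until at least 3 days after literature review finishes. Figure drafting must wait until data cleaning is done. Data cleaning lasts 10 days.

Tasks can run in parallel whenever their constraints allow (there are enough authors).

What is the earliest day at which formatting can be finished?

Data cleaning has no prerequisites, so it starts at day 0 and finishes at day 10.
Nothing blocks literature review, so it runs from day 0 to day 7.
Figure drafting has to wait for literature review (finishes day 7, plus 3-day gap → day 10); data cleaning (finishes day 10). The latest of these is day 10, so figure drafting runs day 10 to 10 + 4 = day 14.
Writing has to wait for figure drafting (finishes day 14); data cleaning (finishes day 10, plus 1-day gap → day 11). The latest of these is day 14, so writing runs day 14 to 14 + 7 = day 21.
Formatting needs all of writing (finishes day 21); figure drafting (finishes day 14); data cleaning (finishes day 10, plus 3-day gap → day 13). That puts its earliest start at day 21; it finishes at 21 + 12 = day 33.

33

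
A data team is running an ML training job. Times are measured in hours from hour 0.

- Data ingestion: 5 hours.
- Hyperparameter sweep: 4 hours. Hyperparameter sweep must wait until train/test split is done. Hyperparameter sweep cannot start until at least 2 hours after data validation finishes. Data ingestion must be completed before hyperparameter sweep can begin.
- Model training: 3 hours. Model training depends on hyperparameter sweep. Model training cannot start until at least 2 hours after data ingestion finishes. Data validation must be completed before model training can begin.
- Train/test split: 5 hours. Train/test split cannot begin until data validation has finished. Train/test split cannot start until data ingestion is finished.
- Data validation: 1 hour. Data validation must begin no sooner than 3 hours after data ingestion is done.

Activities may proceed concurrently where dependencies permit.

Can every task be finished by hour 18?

No

Data ingestion can start immediately at hour 0; it finishes at hour 5.
Data validation waits on data ingestion (finishes hour 5, plus 3-hour gap → hour 8), so it starts at hour 8 and finishes at 8 + 1 = hour 9.
Train/test split has to wait for data validation (finishes hour 9); data ingestion (finishes hour 5). The latest of these is hour 9, so train/test split runs hour 9 to 9 + 5 = hour 14.
Hyperparameter sweep cannot start until train/test split (finishes hour 14); data validation (finishes hour 9, plus 2-hour gap → hour 11); data ingestion (finishes hour 5). The controlling bound is hour 14, so hyperparameter sweep finishes at 14 + 4 = hour 18.
For model training: hyperparameter sweep (finishes hour 18); data ingestion (finishes hour 5, plus 2-hour gap → hour 7); data validation (finishes hour 9). Taking the maximum gives a start of hour 18, and it finishes at 18 + 3 = hour 21.
The earliest everything can be done is hour 21, which is after the deadline of 18, so it is not possible.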